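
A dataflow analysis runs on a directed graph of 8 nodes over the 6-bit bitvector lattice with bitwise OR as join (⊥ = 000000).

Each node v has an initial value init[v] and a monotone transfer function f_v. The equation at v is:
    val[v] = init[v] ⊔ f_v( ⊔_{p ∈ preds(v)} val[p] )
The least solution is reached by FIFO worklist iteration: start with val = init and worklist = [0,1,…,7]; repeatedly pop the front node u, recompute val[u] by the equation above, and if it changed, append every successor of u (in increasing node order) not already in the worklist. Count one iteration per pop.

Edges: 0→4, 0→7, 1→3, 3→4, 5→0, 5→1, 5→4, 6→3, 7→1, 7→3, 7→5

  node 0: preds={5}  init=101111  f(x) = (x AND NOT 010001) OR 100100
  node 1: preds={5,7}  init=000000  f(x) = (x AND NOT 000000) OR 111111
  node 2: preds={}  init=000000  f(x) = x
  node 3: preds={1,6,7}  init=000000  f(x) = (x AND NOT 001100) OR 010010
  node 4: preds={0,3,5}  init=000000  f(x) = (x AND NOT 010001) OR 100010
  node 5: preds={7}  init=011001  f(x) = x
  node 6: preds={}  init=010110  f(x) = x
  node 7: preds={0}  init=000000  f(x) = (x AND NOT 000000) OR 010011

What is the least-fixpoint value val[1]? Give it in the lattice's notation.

111111

Trace (14 dequeues):
  [1] u=0 | in 011001 | out 101111 | ==
  [2] u=1 | in 011001 | out 111111 | prev 000000 | push {}
  [3] u=2 | in 000000 | out 000000 | ==
  [4] u=3 | in 111111 | out 110011 | prev 000000 | push {}
  [5] u=4 | in 111111 | out 101110 | prev 000000 | push {}
  [6] u=5 | in 000000 | out 011001 | ==
  [7] u=6 | in 000000 | out 010110 | ==
  [8] u=7 | in 101111 | out 111111 | prev 000000 | push {1,3,5}
  [9] u=1 | in 111111 | out 111111 | ==
  [10] u=3 | in 111111 | out 110011 | ==
  [11] u=5 | in 111111 | out 111111 | prev 011001 | push {0,1,4}
  [12] u=0 | in 111111 | out 101111 | ==
  [13] u=1 | in 111111 | out 111111 | ==
  [14] u=4 | in 111111 | out 101110 | ==

Converged values:
  [0] 101111
  [1] 111111
  [2] 000000
  [3] 110011
  [4] 101110
  [5] 111111
  [6] 010110
  [7] 111111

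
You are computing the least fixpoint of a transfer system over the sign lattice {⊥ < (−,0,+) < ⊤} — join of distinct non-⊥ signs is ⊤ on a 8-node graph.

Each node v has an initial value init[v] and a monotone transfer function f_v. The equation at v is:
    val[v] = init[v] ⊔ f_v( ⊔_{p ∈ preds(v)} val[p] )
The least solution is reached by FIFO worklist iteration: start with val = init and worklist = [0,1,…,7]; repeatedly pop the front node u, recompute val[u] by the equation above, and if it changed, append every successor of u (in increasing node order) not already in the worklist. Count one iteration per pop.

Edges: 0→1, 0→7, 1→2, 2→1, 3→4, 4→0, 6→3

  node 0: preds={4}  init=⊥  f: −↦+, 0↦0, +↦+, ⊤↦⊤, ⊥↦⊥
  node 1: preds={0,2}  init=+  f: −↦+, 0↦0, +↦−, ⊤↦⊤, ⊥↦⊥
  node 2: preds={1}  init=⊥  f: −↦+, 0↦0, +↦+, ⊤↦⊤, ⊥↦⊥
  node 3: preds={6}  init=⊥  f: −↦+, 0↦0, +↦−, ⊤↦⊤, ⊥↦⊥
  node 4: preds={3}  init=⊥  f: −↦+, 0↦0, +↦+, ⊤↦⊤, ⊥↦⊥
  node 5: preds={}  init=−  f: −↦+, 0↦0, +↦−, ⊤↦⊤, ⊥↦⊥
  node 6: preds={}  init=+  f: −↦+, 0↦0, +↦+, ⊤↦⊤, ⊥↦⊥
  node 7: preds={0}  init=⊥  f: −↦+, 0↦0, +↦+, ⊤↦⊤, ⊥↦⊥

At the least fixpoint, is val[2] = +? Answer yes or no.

no

Iteration log — 13 steps:
  step 1. node 0  ⊔preds=⊥  new=⊥  stable
  step 2. node 1  ⊔preds=⊥  new=+  stable
  step 3. node 2  ⊔preds=+  new=+  old=⊥  +wl: 1
  step 4. node 3  ⊔preds=+  new=−  old=⊥  +wl: 
  step 5. node 4  ⊔preds=−  new=+  old=⊥  +wl: 0
  step 6. node 5  ⊔preds=⊥  new=−  stable
  step 7. node 6  ⊔preds=⊥  new=+  stable
  step 8. node 7  ⊔preds=⊥  new=⊥  stable
  step 9. node 1  ⊔preds=+  new=⊤  old=+  +wl: 2
  step 10. node 0  ⊔preds=+  new=+  old=⊥  +wl: 1,7
  step 11. node 2  ⊔preds=⊤  new=⊤  old=+  +wl: 
  step 12. node 1  ⊔preds=⊤  new=⊤  stable
  step 13. node 7  ⊔preds=+  new=+  old=⊥  +wl: 

Least fixpoint reached:
  node 0: +
  node 1: ⊤
  node 2: ⊤
  node 3: −
  node 4: +
  node 5: −
  node 6: +
  node 7: +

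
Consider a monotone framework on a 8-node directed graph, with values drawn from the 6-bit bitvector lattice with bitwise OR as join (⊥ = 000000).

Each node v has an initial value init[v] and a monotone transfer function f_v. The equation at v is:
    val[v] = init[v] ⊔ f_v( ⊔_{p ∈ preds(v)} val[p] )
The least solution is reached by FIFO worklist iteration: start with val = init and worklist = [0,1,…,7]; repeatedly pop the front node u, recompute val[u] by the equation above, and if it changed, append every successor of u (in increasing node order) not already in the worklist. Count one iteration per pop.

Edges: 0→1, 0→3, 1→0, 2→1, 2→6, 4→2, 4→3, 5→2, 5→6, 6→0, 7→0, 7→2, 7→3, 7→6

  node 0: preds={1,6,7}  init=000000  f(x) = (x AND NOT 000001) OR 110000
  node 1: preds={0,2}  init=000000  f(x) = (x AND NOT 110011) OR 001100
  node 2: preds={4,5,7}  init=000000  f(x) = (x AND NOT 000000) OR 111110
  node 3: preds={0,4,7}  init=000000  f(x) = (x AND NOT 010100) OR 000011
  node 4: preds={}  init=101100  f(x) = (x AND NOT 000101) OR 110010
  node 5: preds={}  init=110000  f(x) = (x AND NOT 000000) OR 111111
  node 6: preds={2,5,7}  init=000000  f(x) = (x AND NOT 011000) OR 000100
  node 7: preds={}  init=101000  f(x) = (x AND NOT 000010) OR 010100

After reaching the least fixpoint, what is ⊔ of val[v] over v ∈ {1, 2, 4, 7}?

111111

Trace (14 dequeues):
  [1] u=0 | in 101000 | out 111000 | prev 000000 | push {}
  [2] u=1 | in 111000 | out 001100 | prev 000000 | push {0}
  [3] u=2 | in 111100 | out 111110 | prev 000000 | push {1}
  [4] u=3 | in 111100 | out 101011 | prev 000000 | push {}
  [5] u=4 | in 000000 | out 111110 | prev 101100 | push {2,3}
  [6] u=5 | in 000000 | out 111111 | prev 110000 | push {}
  [7] u=6 | in 111111 | out 100111 | prev 000000 | push {}
  [8] u=7 | in 000000 | out 111100 | prev 101000 | push {6}
  [9] u=0 | in 111111 | out 111110 | prev 111000 | push {}
  [10] u=1 | in 111110 | out 001100 | ==
  [11] u=2 | in 111111 | out 111111 | prev 111110 | push {1}
  [12] u=3 | in 111110 | out 101011 | ==
  [13] u=6 | in 111111 | out 100111 | ==
  [14] u=1 | in 111111 | out 001100 | ==

Converged values:
  [0] 111110
  [1] 001100
  [2] 111111
  [3] 101011
  [4] 111110
  [5] 111111
  [6] 100111
  [7] 111100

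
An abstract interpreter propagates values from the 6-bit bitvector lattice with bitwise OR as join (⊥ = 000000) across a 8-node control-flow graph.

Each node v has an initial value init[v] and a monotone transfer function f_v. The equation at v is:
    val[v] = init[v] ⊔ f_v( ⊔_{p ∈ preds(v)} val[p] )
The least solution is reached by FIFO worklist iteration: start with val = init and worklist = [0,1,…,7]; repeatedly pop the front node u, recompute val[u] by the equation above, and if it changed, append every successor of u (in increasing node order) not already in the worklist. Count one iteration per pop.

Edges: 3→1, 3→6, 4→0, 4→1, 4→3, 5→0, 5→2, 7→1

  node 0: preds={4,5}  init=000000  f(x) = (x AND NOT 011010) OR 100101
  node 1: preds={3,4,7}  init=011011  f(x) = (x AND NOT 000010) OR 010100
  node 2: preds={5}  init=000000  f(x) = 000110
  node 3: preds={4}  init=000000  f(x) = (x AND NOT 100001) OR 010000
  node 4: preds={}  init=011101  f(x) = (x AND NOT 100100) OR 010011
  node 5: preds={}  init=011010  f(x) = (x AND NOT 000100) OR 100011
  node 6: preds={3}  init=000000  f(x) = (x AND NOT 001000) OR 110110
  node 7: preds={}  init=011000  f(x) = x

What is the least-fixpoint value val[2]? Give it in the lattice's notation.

000110

Iteration log — 14 steps:
  step 1. node 0  ⊔preds=011111  new=100101  old=000000  +wl: 
  step 2. node 1  ⊔preds=011101  new=011111  old=011011  +wl: 
  step 3. node 2  ⊔preds=011010  new=000110  old=000000  +wl: 
  step 4. node 3  ⊔preds=011101  new=011100  old=000000  +wl: 1
  step 5. node 4  ⊔preds=000000  new=011111  old=011101  +wl: 0,3
  step 6. node 5  ⊔preds=000000  new=111011  old=011010  +wl: 2
  step 7. node 6  ⊔preds=011100  new=110110  old=000000  +wl: 
  step 8. node 7  ⊔preds=000000  new=011000  stable
  step 9. node 1  ⊔preds=011111  new=011111  stable
  step 10. node 0  ⊔preds=111111  new=100101  stable
  step 11. node 3  ⊔preds=011111  new=011110  old=011100  +wl: 1,6
  step 12. node 2  ⊔preds=111011  new=000110  stable
  step 13. node 1  ⊔preds=011111  new=011111  stable
  step 14. node 6  ⊔preds=011110  new=110110  stable

Least fixpoint reached:
  node 0: 100101
  node 1: 011111
  node 2: 000110
  node 3: 011110
  node 4: 011111
  node 5: 111011
  node 6: 110110
  node 7: 011000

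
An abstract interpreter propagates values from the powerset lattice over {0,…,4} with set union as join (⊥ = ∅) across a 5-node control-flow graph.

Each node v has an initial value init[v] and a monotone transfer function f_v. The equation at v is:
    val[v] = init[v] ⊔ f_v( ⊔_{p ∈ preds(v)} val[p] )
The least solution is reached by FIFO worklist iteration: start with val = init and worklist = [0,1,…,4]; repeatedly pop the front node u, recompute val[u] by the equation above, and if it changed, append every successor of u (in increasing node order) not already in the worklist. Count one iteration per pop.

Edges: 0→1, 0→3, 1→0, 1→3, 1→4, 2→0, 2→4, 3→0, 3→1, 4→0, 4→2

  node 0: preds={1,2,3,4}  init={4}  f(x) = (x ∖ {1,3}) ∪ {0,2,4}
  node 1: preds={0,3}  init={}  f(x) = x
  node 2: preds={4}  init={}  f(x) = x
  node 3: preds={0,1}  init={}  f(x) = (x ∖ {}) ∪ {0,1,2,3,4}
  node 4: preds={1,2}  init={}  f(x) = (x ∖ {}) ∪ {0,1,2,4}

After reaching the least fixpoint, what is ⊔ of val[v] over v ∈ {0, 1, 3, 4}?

{0,1,2,3,4}

Iteration log — 15 steps:
  step 1. node 0  ⊔preds={}  new={0,2,4}  old={4}  +wl: 
  step 2. node 1  ⊔preds={0,2,4}  new={0,2,4}  old={}  +wl: 0
  step 3. node 2  ⊔preds={}  new={}  stable
  step 4. node 3  ⊔preds={0,2,4}  new={0,1,2,3,4}  old={}  +wl: 1
  step 5. node 4  ⊔preds={0,2,4}  new={0,1,2,4}  old={}  +wl: 2
  step 6. node 0  ⊔preds={0,1,2,3,4}  new={0,2,4}  stable
  step 7. node 1  ⊔preds={0,1,2,3,4}  new={0,1,2,3,4}  old={0,2,4}  +wl: 0,3,4
  step 8. node 2  ⊔preds={0,1,2,4}  new={0,1,2,4}  old={}  +wl: 
  step 9. node 0  ⊔preds={0,1,2,3,4}  new={0,2,4}  stable
  step 10. node 3  ⊔preds={0,1,2,3,4}  new={0,1,2,3,4}  stable
  step 11. node 4  ⊔preds={0,1,2,3,4}  new={0,1,2,3,4}  old={0,1,2,4}  +wl: 0,2
  step 12. node 0  ⊔preds={0,1,2,3,4}  new={0,2,4}  stable
  step 13. node 2  ⊔preds={0,1,2,3,4}  new={0,1,2,3,4}  old={0,1,2,4}  +wl: 0,4
  step 14. node 0  ⊔preds={0,1,2,3,4}  new={0,2,4}  stable
  step 15. node 4  ⊔preds={0,1,2,3,4}  new={0,1,2,3,4}  stable

Least fixpoint reached:
  node 0: {0,2,4}
  node 1: {0,1,2,3,4}
  node 2: {0,1,2,3,4}
  node 3: {0,1,2,3,4}
  node 4: {0,1,2,3,4}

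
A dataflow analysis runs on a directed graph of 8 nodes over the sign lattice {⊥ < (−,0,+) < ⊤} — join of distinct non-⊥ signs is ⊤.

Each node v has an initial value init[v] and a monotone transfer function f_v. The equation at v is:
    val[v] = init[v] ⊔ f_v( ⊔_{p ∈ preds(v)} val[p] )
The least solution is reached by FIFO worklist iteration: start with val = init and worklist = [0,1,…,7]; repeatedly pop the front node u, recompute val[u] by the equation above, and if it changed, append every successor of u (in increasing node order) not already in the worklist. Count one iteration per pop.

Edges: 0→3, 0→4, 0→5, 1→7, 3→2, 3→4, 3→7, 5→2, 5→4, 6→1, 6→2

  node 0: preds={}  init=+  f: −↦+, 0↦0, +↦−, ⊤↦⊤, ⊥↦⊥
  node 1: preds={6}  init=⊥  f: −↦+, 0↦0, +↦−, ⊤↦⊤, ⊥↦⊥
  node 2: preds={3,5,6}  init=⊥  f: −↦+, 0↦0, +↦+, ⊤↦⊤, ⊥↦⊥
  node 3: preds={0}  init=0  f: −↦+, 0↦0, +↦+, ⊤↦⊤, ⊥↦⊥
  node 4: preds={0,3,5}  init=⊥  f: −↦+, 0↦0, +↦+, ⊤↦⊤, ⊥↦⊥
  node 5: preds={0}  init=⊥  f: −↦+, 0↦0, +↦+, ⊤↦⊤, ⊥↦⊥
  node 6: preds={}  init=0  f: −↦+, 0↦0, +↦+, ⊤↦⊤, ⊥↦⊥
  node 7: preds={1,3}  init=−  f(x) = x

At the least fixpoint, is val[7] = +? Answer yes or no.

Iteration log — 10 steps:
  step 1. node 0  ⊔preds=⊥  new=+  stable
  step 2. node 1  ⊔preds=0  new=0  old=⊥  +wl: 
  step 3. node 2  ⊔preds=0  new=0  old=⊥  +wl: 
  step 4. node 3  ⊔preds=+  new=⊤  old=0  +wl: 2
  step 5. node 4  ⊔preds=⊤  new=⊤  old=⊥  +wl: 
  step 6. node 5  ⊔preds=+  new=+  old=⊥  +wl: 4
  step 7. node 6  ⊔preds=⊥  new=0  stable
  step 8. node 7  ⊔preds=⊤  new=⊤  old=−  +wl: 
  step 9. node 2  ⊔preds=⊤  new=⊤  old=0  +wl: 
  step 10. node 4  ⊔preds=⊤  new=⊤  stable

Least fixpoint reached:
  node 0: +
  node 1: 0
  node 2: ⊤
  node 3: ⊤
  node 4: ⊤
  node 5: +
  node 6: 0
  node 7: ⊤

no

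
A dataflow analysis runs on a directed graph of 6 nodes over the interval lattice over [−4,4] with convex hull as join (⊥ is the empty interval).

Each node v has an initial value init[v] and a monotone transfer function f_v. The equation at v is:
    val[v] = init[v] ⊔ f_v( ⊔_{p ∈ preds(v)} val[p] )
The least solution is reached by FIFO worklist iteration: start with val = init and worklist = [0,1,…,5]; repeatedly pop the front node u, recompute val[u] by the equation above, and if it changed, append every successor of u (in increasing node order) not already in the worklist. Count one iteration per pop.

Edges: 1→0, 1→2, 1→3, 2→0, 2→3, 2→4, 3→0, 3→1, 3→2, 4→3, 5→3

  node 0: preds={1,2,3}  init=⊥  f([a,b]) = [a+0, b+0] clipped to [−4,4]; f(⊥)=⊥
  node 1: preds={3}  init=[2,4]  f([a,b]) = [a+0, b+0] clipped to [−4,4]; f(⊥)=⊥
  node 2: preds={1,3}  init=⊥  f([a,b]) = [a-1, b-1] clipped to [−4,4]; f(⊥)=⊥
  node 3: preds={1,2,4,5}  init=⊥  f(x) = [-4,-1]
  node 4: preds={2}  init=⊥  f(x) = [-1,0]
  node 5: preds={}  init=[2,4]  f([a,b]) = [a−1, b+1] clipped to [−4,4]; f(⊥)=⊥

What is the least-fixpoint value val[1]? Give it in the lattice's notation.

Trace (12 dequeues):
  [1] u=0 | in [2,4] | out [2,4] | prev ⊥ | push {}
  [2] u=1 | in ⊥ | out [2,4] | ==
  [3] u=2 | in [2,4] | out [1,3] | prev ⊥ | push {0}
  [4] u=3 | in [1,4] | out [-4,-1] | prev ⊥ | push {1,2}
  [5] u=4 | in [1,3] | out [-1,0] | prev ⊥ | push {3}
  [6] u=5 | in ⊥ | out [2,4] | ==
  [7] u=0 | in [-4,4] | out [-4,4] | prev [2,4] | push {}
  [8] u=1 | in [-4,-1] | out [-4,4] | prev [2,4] | push {0}
  [9] u=2 | in [-4,4] | out [-4,3] | prev [1,3] | push {4}
  [10] u=3 | in [-4,4] | out [-4,-1] | ==
  [11] u=0 | in [-4,4] | out [-4,4] | ==
  [12] u=4 | in [-4,3] | out [-1,0] | ==

Converged values:
  [0] [-4,4]
  [1] [-4,4]
  [2] [-4,3]
  [3] [-4,-1]
  [4] [-1,0]
  [5] [2,4]

[-4,4]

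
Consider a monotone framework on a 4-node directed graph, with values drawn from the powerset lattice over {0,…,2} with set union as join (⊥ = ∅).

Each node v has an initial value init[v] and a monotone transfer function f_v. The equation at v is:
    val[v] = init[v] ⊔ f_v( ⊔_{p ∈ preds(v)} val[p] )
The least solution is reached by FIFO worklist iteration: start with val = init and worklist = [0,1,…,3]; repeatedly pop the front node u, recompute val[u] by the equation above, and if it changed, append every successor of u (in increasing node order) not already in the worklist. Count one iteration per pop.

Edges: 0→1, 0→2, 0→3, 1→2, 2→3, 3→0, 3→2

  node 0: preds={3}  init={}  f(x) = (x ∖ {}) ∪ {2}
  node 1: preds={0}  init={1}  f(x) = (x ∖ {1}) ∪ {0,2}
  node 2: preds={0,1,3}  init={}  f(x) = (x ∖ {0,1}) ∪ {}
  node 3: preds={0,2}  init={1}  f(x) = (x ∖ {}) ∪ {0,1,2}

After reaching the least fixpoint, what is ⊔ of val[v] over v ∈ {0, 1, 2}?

{0,1,2}

Trace (8 dequeues):
  [1] u=0 | in {1} | out {1,2} | prev {} | push {}
  [2] u=1 | in {1,2} | out {0,1,2} | prev {1} | push {}
  [3] u=2 | in {0,1,2} | out {2} | prev {} | push {}
  [4] u=3 | in {1,2} | out {0,1,2} | prev {1} | push {0,2}
  [5] u=0 | in {0,1,2} | out {0,1,2} | prev {1,2} | push {1,3}
  [6] u=2 | in {0,1,2} | out {2} | ==
  [7] u=1 | in {0,1,2} | out {0,1,2} | ==
  [8] u=3 | in {0,1,2} | out {0,1,2} | ==

Converged values:
  [0] {0,1,2}
  [1] {0,1,2}
  [2] {2}
  [3] {0,1,2}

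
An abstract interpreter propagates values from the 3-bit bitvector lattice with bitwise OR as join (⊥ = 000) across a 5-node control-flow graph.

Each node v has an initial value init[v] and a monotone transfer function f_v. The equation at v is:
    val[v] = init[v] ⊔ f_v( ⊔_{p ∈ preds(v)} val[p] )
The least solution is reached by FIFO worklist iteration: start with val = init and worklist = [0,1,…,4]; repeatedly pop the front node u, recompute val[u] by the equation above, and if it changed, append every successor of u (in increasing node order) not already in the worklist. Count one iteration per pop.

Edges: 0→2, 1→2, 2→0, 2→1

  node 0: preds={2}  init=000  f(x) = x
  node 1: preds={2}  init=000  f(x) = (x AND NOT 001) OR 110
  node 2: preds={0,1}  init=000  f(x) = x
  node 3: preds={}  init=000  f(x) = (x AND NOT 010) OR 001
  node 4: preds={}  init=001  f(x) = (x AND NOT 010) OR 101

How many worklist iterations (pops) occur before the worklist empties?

Iteration log — 8 steps:
  step 1. node 0  ⊔preds=000  new=000  stable
  step 2. node 1  ⊔preds=000  new=110  old=000  +wl: 
  step 3. node 2  ⊔preds=110  new=110  old=000  +wl: 0,1
  step 4. node 3  ⊔preds=000  new=001  old=000  +wl: 
  step 5. node 4  ⊔preds=000  new=101  old=001  +wl: 
  step 6. node 0  ⊔preds=110  new=110  old=000  +wl: 2
  step 7. node 1  ⊔preds=110  new=110  stable
  step 8. node 2  ⊔preds=110  new=110  stable

Least fixpoint reached:
  node 0: 110
  node 1: 110
  node 2: 110
  node 3: 001
  node 4: 101

8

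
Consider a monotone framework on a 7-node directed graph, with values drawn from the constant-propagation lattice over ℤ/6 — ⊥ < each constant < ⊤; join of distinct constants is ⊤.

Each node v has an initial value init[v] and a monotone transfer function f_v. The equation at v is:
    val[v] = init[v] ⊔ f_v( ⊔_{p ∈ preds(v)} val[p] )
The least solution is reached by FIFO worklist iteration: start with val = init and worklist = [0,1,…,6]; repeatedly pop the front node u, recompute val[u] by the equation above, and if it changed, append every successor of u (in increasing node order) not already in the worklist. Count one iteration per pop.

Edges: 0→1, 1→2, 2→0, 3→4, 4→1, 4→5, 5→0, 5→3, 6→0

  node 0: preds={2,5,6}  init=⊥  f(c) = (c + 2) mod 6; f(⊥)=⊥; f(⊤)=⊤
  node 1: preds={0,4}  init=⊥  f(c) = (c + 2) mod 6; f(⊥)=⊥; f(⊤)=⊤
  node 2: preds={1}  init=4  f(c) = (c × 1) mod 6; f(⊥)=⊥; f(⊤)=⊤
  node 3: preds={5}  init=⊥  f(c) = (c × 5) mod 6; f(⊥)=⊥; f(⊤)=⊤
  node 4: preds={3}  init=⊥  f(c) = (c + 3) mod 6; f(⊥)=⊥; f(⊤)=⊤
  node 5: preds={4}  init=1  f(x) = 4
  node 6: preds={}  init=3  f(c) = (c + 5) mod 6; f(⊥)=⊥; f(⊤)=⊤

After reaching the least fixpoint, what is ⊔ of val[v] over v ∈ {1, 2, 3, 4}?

⊤

Trace (13 dequeues):
  [1] u=0 | in ⊤ | out ⊤ | prev ⊥ | push {}
  [2] u=1 | in ⊤ | out ⊤ | prev ⊥ | push {}
  [3] u=2 | in ⊤ | out ⊤ | prev 4 | push {0}
  [4] u=3 | in 1 | out 5 | prev ⊥ | push {}
  [5] u=4 | in 5 | out 2 | prev ⊥ | push {1}
  [6] u=5 | in 2 | out ⊤ | prev 1 | push {3}
  [7] u=6 | in ⊥ | out 3 | ==
  [8] u=0 | in ⊤ | out ⊤ | ==
  [9] u=1 | in ⊤ | out ⊤ | ==
  [10] u=3 | in ⊤ | out ⊤ | prev 5 | push {4}
  [11] u=4 | in ⊤ | out ⊤ | prev 2 | push {1,5}
  [12] u=1 | in ⊤ | out ⊤ | ==
  [13] u=5 | in ⊤ | out ⊤ | ==

Converged values:
  [0] ⊤
  [1] ⊤
  [2] ⊤
  [3] ⊤
  [4] ⊤
  [5] ⊤
  [6] 3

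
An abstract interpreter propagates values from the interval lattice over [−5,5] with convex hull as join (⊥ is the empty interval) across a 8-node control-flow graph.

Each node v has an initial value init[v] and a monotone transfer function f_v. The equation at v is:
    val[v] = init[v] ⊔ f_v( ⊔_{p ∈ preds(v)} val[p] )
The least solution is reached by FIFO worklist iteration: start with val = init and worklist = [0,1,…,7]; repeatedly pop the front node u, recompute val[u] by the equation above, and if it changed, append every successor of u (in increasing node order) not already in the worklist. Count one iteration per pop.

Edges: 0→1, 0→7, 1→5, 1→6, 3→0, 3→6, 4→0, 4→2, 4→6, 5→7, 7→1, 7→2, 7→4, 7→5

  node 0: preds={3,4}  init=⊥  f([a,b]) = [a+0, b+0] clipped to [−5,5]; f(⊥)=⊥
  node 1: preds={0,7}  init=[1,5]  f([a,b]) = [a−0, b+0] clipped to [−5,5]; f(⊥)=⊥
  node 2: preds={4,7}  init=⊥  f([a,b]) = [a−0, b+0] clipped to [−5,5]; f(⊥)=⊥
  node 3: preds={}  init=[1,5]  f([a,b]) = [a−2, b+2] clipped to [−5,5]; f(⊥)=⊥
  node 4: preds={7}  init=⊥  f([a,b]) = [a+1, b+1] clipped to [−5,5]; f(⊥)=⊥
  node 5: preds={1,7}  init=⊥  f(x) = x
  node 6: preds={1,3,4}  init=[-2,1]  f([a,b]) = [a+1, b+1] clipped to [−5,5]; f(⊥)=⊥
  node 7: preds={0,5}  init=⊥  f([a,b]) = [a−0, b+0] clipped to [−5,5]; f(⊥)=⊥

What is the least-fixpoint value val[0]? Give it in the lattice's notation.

Trace (15 dequeues):
  [1] u=0 | in [1,5] | out [1,5] | prev ⊥ | push {}
  [2] u=1 | in [1,5] | out [1,5] | ==
  [3] u=2 | in ⊥ | out ⊥ | ==
  [4] u=3 | in ⊥ | out [1,5] | ==
  [5] u=4 | in ⊥ | out ⊥ | ==
  [6] u=5 | in [1,5] | out [1,5] | prev ⊥ | push {}
  [7] u=6 | in [1,5] | out [-2,5] | prev [-2,1] | push {}
  [8] u=7 | in [1,5] | out [1,5] | prev ⊥ | push {1,2,4,5}
  [9] u=1 | in [1,5] | out [1,5] | ==
  [10] u=2 | in [1,5] | out [1,5] | prev ⊥ | push {}
  [11] u=4 | in [1,5] | out [2,5] | prev ⊥ | push {0,2,6}
  [12] u=5 | in [1,5] | out [1,5] | ==
  [13] u=0 | in [1,5] | out [1,5] | ==
  [14] u=2 | in [1,5] | out [1,5] | ==
  [15] u=6 | in [1,5] | out [-2,5] | ==

Converged values:
  [0] [1,5]
  [1] [1,5]
  [2] [1,5]
  [3] [1,5]
  [4] [2,5]
  [5] [1,5]
  [6] [-2,5]
  [7] [1,5]

[1,5]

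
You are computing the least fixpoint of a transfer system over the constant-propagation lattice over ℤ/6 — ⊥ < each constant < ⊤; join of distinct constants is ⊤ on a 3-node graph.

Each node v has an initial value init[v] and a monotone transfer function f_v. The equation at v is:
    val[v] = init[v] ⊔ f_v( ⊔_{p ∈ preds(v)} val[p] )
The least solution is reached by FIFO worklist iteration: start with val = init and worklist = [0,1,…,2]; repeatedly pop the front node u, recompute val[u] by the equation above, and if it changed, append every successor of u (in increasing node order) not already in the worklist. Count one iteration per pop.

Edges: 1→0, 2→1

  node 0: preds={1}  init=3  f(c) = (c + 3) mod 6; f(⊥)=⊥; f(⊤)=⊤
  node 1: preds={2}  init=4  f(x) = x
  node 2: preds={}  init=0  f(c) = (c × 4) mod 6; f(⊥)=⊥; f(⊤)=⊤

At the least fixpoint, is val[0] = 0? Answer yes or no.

no

Iteration log — 4 steps:
  step 1. node 0  ⊔preds=4  new=⊤  old=3  +wl: 
  step 2. node 1  ⊔preds=0  new=⊤  old=4  +wl: 0
  step 3. node 2  ⊔preds=⊥  new=0  stable
  step 4. node 0  ⊔preds=⊤  new=⊤  stable

Least fixpoint reached:
  node 0: ⊤
  node 1: ⊤
  node 2: 0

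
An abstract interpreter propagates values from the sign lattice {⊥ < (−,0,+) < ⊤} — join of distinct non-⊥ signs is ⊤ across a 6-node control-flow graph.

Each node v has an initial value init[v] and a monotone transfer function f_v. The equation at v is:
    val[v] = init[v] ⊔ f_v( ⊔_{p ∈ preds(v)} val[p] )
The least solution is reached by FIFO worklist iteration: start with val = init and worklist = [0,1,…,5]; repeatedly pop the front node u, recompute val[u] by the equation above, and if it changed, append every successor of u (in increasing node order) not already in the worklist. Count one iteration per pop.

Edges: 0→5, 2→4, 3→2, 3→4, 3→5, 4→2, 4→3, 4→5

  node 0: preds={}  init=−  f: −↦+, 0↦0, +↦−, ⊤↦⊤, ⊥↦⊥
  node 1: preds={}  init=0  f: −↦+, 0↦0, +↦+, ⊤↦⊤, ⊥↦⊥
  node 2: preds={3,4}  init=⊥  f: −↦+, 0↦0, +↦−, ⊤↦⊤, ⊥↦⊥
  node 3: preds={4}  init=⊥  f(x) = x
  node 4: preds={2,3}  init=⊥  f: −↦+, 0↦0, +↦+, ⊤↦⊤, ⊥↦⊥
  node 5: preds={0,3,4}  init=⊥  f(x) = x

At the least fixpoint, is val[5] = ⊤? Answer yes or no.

no

Trace (6 dequeues):
  [1] u=0 | in ⊥ | out − | ==
  [2] u=1 | in ⊥ | out 0 | ==
  [3] u=2 | in ⊥ | out ⊥ | ==
  [4] u=3 | in ⊥ | out ⊥ | ==
  [5] u=4 | in ⊥ | out ⊥ | ==
  [6] u=5 | in − | out − | prev ⊥ | push {}

Converged values:
  [0] −
  [1] 0
  [2] ⊥
  [3] ⊥
  [4] ⊥
  [5] −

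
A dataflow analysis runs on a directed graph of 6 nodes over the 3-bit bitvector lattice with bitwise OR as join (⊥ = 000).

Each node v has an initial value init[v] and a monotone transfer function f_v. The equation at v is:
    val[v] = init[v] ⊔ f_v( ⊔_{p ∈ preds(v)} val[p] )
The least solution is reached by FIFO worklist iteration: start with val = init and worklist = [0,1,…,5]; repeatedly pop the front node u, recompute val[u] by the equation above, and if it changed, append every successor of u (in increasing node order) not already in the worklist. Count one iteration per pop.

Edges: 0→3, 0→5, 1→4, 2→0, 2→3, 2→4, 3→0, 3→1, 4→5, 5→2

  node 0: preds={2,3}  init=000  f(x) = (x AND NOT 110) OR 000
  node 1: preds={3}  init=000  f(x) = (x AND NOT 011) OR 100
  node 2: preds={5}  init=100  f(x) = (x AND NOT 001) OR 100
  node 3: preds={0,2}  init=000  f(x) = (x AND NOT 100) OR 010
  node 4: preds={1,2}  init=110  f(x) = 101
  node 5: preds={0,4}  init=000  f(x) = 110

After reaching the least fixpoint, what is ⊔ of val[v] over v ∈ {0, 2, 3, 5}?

110

Worklist (12 pops):
  #1 pop 0: in=100 → 000 (no change)
  #2 pop 1: in=000 → 100 (was 000); enqueue []
  #3 pop 2: in=000 → 100 (no change)
  #4 pop 3: in=100 → 010 (was 000); enqueue [0,1]
  #5 pop 4: in=100 → 111 (was 110); enqueue []
  #6 pop 5: in=111 → 110 (was 000); enqueue [2]
  #7 pop 0: in=110 → 000 (no change)
  #8 pop 1: in=010 → 100 (no change)
  #9 pop 2: in=110 → 110 (was 100); enqueue [0,3,4]
  #10 pop 0: in=110 → 000 (no change)
  #11 pop 3: in=110 → 010 (no change)
  #12 pop 4: in=110 → 111 (no change)

Fixpoint:
  val[0] = 000
  val[1] = 100
  val[2] = 110
  val[3] = 010
  val[4] = 111
  val[5] = 110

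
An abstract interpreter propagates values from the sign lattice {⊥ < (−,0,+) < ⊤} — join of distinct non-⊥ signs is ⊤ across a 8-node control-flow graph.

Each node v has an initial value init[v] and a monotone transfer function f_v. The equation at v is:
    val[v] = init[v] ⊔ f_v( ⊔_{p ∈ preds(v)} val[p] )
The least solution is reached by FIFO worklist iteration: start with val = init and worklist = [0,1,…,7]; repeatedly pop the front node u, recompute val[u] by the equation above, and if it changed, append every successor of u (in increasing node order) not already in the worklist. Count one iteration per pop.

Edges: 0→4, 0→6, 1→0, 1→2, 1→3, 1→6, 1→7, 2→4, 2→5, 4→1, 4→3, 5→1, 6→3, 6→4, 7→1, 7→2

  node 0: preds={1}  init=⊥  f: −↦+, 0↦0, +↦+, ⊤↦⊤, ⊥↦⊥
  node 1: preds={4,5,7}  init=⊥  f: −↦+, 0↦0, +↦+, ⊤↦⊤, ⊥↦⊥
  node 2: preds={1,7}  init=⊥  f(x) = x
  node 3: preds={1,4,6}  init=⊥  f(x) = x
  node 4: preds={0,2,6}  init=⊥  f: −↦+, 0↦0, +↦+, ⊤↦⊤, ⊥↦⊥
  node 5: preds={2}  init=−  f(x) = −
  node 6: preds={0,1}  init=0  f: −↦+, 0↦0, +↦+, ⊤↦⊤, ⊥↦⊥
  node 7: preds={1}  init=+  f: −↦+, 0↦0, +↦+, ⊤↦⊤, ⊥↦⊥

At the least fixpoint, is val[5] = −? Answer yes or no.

yes

Trace (14 dequeues):
  [1] u=0 | in ⊥ | out ⊥ | ==
  [2] u=1 | in ⊤ | out ⊤ | prev ⊥ | push {0}
  [3] u=2 | in ⊤ | out ⊤ | prev ⊥ | push {}
  [4] u=3 | in ⊤ | out ⊤ | prev ⊥ | push {}
  [5] u=4 | in ⊤ | out ⊤ | prev ⊥ | push {1,3}
  [6] u=5 | in ⊤ | out − | ==
  [7] u=6 | in ⊤ | out ⊤ | prev 0 | push {4}
  [8] u=7 | in ⊤ | out ⊤ | prev + | push {2}
  [9] u=0 | in ⊤ | out ⊤ | prev ⊥ | push {6}
  [10] u=1 | in ⊤ | out ⊤ | ==
  [11] u=3 | in ⊤ | out ⊤ | ==
  [12] u=4 | in ⊤ | out ⊤ | ==
  [13] u=2 | in ⊤ | out ⊤ | ==
  [14] u=6 | in ⊤ | out ⊤ | ==

Converged values:
  [0] ⊤
  [1] ⊤
  [2] ⊤
  [3] ⊤
  [4] ⊤
  [5] −
  [6] ⊤
  [7] ⊤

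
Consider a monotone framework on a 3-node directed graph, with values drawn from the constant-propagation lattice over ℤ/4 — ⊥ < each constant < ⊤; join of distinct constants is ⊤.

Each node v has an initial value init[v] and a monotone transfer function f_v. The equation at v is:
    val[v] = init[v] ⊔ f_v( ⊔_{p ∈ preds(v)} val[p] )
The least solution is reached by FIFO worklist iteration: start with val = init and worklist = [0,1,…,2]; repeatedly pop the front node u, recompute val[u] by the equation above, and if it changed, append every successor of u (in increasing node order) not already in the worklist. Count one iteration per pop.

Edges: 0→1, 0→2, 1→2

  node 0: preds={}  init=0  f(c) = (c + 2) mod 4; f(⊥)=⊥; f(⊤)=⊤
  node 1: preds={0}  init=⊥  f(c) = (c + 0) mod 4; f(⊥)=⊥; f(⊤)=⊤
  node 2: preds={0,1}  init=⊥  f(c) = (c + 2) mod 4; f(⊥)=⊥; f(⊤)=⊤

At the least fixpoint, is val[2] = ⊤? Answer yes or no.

no

Worklist (3 pops):
  #1 pop 0: in=⊥ → 0 (no change)
  #2 pop 1: in=0 → 0 (was ⊥); enqueue []
  #3 pop 2: in=0 → 2 (was ⊥); enqueue []

Fixpoint:
  val[0] = 0
  val[1] = 0
  val[2] = 2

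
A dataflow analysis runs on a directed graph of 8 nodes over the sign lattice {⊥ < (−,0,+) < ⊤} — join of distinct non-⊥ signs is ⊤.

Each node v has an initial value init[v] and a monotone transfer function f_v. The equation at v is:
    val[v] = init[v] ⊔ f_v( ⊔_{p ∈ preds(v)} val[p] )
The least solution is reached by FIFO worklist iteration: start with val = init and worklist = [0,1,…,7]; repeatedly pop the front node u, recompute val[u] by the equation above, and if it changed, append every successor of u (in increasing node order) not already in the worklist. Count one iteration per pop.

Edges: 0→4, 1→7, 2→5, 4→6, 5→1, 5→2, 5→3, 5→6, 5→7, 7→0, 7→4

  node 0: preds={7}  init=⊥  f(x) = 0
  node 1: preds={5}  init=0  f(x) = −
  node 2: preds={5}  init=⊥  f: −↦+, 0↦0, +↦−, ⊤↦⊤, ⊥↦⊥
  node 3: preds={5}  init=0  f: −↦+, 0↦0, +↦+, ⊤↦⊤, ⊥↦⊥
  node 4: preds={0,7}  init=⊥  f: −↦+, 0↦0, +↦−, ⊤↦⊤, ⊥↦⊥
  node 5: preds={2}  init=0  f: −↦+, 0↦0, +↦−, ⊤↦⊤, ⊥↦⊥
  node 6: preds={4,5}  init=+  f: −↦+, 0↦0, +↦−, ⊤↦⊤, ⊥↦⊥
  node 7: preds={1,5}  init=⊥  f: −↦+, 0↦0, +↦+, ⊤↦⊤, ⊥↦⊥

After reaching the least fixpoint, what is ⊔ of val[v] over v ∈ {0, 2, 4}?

⊤

Iteration log — 11 steps:
  step 1. node 0  ⊔preds=⊥  new=0  old=⊥  +wl: 
  step 2. node 1  ⊔preds=0  new=⊤  old=0  +wl: 
  step 3. node 2  ⊔preds=0  new=0  old=⊥  +wl: 
  step 4. node 3  ⊔preds=0  new=0  stable
  step 5. node 4  ⊔preds=0  new=0  old=⊥  +wl: 
  step 6. node 5  ⊔preds=0  new=0  stable
  step 7. node 6  ⊔preds=0  new=⊤  old=+  +wl: 
  step 8. node 7  ⊔preds=⊤  new=⊤  old=⊥  +wl: 0,4
  step 9. node 0  ⊔preds=⊤  new=0  stable
  step 10. node 4  ⊔preds=⊤  new=⊤  old=0  +wl: 6
  step 11. node 6  ⊔preds=⊤  new=⊤  stable

Least fixpoint reached:
  node 0: 0
  node 1: ⊤
  node 2: 0
  node 3: 0
  node 4: ⊤
  node 5: 0
  node 6: ⊤
  node 7: ⊤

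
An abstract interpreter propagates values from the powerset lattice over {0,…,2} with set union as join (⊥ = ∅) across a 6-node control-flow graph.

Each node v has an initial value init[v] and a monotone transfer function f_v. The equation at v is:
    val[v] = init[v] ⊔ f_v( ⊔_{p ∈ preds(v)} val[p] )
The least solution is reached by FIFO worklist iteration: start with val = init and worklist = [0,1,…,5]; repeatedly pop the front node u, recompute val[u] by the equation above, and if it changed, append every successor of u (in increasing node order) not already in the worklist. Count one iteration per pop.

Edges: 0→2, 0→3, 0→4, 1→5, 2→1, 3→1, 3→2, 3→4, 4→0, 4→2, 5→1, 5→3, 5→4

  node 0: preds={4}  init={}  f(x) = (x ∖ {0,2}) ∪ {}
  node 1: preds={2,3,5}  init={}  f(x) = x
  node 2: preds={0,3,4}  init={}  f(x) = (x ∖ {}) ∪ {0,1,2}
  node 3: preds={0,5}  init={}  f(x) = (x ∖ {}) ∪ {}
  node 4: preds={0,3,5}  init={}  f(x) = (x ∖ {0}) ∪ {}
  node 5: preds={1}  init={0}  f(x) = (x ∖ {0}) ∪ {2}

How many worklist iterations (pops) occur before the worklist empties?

Worklist (22 pops):
  #1 pop 0: in={} → {} (no change)
  #2 pop 1: in={0} → {0} (was {}); enqueue []
  #3 pop 2: in={} → {0,1,2} (was {}); enqueue [1]
  #4 pop 3: in={0} → {0} (was {}); enqueue [2]
  #5 pop 4: in={0} → {} (no change)
  #6 pop 5: in={0} → {0,2} (was {0}); enqueue [3,4]
  #7 pop 1: in={0,1,2} → {0,1,2} (was {0}); enqueue [5]
  #8 pop 2: in={0} → {0,1,2} (no change)
  #9 pop 3: in={0,2} → {0,2} (was {0}); enqueue [1,2]
  #10 pop 4: in={0,2} → {2} (was {}); enqueue [0]
  #11 pop 5: in={0,1,2} → {0,1,2} (was {0,2}); enqueue [3,4]
  #12 pop 1: in={0,1,2} → {0,1,2} (no change)
  #13 pop 2: in={0,2} → {0,1,2} (no change)
  #14 pop 0: in={2} → {} (no change)
  #15 pop 3: in={0,1,2} → {0,1,2} (was {0,2}); enqueue [1,2]
  #16 pop 4: in={0,1,2} → {1,2} (was {2}); enqueue [0]
  #17 pop 1: in={0,1,2} → {0,1,2} (no change)
  #18 pop 2: in={0,1,2} → {0,1,2} (no change)
  #19 pop 0: in={1,2} → {1} (was {}); enqueue [2,3,4]
  #20 pop 2: in={0,1,2} → {0,1,2} (no change)
  #21 pop 3: in={0,1,2} → {0,1,2} (no change)
  #22 pop 4: in={0,1,2} → {1,2} (no change)

Fixpoint:
  val[0] = {1}
  val[1] = {0,1,2}
  val[2] = {0,1,2}
  val[3] = {0,1,2}
  val[4] = {1,2}
  val[5] = {0,1,2}

22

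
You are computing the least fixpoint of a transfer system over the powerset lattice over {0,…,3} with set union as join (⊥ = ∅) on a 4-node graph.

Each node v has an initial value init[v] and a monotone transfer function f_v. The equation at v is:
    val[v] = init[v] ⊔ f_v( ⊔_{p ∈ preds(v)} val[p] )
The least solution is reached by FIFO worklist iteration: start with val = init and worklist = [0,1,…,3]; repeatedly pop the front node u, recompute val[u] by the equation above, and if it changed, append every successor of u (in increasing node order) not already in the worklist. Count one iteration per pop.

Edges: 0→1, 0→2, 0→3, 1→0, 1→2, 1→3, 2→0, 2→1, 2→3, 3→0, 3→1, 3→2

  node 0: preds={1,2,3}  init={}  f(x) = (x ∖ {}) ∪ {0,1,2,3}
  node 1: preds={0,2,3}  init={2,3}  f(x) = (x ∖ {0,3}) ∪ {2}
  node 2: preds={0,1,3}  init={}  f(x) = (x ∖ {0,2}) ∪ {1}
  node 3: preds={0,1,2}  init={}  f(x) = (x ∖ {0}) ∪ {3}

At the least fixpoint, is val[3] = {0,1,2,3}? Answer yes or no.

no

Iteration log — 7 steps:
  step 1. node 0  ⊔preds={2,3}  new={0,1,2,3}  old={}  +wl: 
  step 2. node 1  ⊔preds={0,1,2,3}  new={1,2,3}  old={2,3}  +wl: 0
  step 3. node 2  ⊔preds={0,1,2,3}  new={1,3}  old={}  +wl: 1
  step 4. node 3  ⊔preds={0,1,2,3}  new={1,2,3}  old={}  +wl: 2
  step 5. node 0  ⊔preds={1,2,3}  new={0,1,2,3}  stable
  step 6. node 1  ⊔preds={0,1,2,3}  new={1,2,3}  stable
  step 7. node 2  ⊔preds={0,1,2,3}  new={1,3}  stable

Least fixpoint reached:
  node 0: {0,1,2,3}
  node 1: {1,2,3}
  node 2: {1,3}
  node 3: {1,2,3}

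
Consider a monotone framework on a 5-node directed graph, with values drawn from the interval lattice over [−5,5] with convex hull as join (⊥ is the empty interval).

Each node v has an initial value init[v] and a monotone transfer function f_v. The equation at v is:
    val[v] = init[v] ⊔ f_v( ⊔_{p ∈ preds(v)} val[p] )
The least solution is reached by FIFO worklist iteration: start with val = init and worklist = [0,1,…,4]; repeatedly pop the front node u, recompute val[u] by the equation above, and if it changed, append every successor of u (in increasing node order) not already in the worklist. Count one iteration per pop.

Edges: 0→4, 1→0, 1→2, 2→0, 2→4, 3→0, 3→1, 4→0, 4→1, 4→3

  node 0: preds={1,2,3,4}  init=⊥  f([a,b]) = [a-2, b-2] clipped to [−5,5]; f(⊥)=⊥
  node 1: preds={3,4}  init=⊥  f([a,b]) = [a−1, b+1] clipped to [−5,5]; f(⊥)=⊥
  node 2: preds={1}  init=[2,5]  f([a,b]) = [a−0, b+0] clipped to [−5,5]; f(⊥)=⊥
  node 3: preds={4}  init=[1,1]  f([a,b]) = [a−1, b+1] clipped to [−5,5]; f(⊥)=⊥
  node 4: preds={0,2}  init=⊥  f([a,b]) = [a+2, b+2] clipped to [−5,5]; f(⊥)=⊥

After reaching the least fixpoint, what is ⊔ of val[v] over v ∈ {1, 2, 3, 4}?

Trace (40 dequeues):
  [1] u=0 | in [1,5] | out [-1,3] | prev ⊥ | push {}
  [2] u=1 | in [1,1] | out [0,2] | prev ⊥ | push {0}
  [3] u=2 | in [0,2] | out [0,5] | prev [2,5] | push {}
  [4] u=3 | in ⊥ | out [1,1] | ==
  [5] u=4 | in [-1,5] | out [1,5] | prev ⊥ | push {1,3}
  [6] u=0 | in [0,5] | out [-2,3] | prev [-1,3] | push {4}
  [7] u=1 | in [1,5] | out [0,5] | prev [0,2] | push {0,2}
  [8] u=3 | in [1,5] | out [0,5] | prev [1,1] | push {1}
  [9] u=4 | in [-2,5] | out [0,5] | prev [1,5] | push {3}
  [10] u=0 | in [0,5] | out [-2,3] | ==
  [11] u=2 | in [0,5] | out [0,5] | ==
  [12] u=1 | in [0,5] | out [-1,5] | prev [0,5] | push {0,2}
  [13] u=3 | in [0,5] | out [-1,5] | prev [0,5] | push {1}
  [14] u=0 | in [-1,5] | out [-3,3] | prev [-2,3] | push {4}
  [15] u=2 | in [-1,5] | out [-1,5] | prev [0,5] | push {0}
  [16] u=1 | in [-1,5] | out [-2,5] | prev [-1,5] | push {2}
  [17] u=4 | in [-3,5] | out [-1,5] | prev [0,5] | push {1,3}
  [18] u=0 | in [-2,5] | out [-4,3] | prev [-3,3] | push {4}
  [19] u=2 | in [-2,5] | out [-2,5] | prev [-1,5] | push {0}
  [20] u=1 | in [-1,5] | out [-2,5] | ==
  [21] u=3 | in [-1,5] | out [-2,5] | prev [-1,5] | push {1}
  [22] u=4 | in [-4,5] | out [-2,5] | prev [-1,5] | push {3}
  [23] u=0 | in [-2,5] | out [-4,3] | ==
  [24] u=1 | in [-2,5] | out [-3,5] | prev [-2,5] | push {0,2}
  [25] u=3 | in [-2,5] | out [-3,5] | prev [-2,5] | push {1}
  [26] u=0 | in [-3,5] | out [-5,3] | prev [-4,3] | push {4}
  [27] u=2 | in [-3,5] | out [-3,5] | prev [-2,5] | push {0}
  [28] u=1 | in [-3,5] | out [-4,5] | prev [-3,5] | push {2}
  [29] u=4 | in [-5,5] | out [-3,5] | prev [-2,5] | push {1,3}
  [30] u=0 | in [-4,5] | out [-5,3] | ==
  [31] u=2 | in [-4,5] | out [-4,5] | prev [-3,5] | push {0,4}
  [32] u=1 | in [-3,5] | out [-4,5] | ==
  [33] u=3 | in [-3,5] | out [-4,5] | prev [-3,5] | push {1}
  [34] u=0 | in [-4,5] | out [-5,3] | ==
  [35] u=4 | in [-5,5] | out [-3,5] | ==
  [36] u=1 | in [-4,5] | out [-5,5] | prev [-4,5] | push {0,2}
  [37] u=0 | in [-5,5] | out [-5,3] | ==
  [38] u=2 | in [-5,5] | out [-5,5] | prev [-4,5] | push {0,4}
  [39] u=0 | in [-5,5] | out [-5,3] | ==
  [40] u=4 | in [-5,5] | out [-3,5] | ==

Converged values:
  [0] [-5,3]
  [1] [-5,5]
  [2] [-5,5]
  [3] [-4,5]
  [4] [-3,5]

[-5,5]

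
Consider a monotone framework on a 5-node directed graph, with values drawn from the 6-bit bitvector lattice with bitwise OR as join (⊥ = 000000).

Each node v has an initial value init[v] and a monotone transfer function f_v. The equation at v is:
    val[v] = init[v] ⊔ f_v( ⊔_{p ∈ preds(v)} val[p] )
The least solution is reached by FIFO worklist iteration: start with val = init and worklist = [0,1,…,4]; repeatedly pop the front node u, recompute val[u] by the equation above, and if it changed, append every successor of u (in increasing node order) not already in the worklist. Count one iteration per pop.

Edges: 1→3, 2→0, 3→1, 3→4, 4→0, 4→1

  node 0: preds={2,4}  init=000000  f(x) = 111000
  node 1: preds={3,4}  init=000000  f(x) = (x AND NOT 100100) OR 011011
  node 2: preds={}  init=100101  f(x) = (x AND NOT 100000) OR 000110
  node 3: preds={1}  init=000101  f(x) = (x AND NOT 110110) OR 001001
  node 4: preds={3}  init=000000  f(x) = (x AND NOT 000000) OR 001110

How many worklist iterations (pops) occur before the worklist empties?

7

Iteration log — 7 steps:
  step 1. node 0  ⊔preds=100101  new=111000  old=000000  +wl: 
  step 2. node 1  ⊔preds=000101  new=011011  old=000000  +wl: 
  step 3. node 2  ⊔preds=000000  new=100111  old=100101  +wl: 0
  step 4. node 3  ⊔preds=011011  new=001101  old=000101  +wl: 1
  step 5. node 4  ⊔preds=001101  new=001111  old=000000  +wl: 
  step 6. node 0  ⊔preds=101111  new=111000  stable
  step 7. node 1  ⊔preds=001111  new=011011  stable

Least fixpoint reached:
  node 0: 111000
  node 1: 011011
  node 2: 100111
  node 3: 001101
  node 4: 001111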